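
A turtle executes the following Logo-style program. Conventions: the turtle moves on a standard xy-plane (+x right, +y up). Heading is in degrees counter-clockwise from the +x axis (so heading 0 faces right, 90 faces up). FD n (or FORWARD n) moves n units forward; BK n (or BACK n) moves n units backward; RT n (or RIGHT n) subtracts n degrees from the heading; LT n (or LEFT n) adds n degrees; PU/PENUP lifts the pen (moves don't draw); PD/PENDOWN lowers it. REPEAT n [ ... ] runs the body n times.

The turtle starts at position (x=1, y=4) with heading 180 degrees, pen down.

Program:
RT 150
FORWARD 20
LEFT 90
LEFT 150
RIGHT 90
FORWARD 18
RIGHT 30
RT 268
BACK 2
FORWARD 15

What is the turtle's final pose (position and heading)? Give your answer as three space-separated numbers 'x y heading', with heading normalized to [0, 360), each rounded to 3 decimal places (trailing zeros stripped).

Answer: -5.783 2.522 242

Derivation:
Executing turtle program step by step:
Start: pos=(1,4), heading=180, pen down
RT 150: heading 180 -> 30
FD 20: (1,4) -> (18.321,14) [heading=30, draw]
LT 90: heading 30 -> 120
LT 150: heading 120 -> 270
RT 90: heading 270 -> 180
FD 18: (18.321,14) -> (0.321,14) [heading=180, draw]
RT 30: heading 180 -> 150
RT 268: heading 150 -> 242
BK 2: (0.321,14) -> (1.259,15.766) [heading=242, draw]
FD 15: (1.259,15.766) -> (-5.783,2.522) [heading=242, draw]
Final: pos=(-5.783,2.522), heading=242, 4 segment(s) drawn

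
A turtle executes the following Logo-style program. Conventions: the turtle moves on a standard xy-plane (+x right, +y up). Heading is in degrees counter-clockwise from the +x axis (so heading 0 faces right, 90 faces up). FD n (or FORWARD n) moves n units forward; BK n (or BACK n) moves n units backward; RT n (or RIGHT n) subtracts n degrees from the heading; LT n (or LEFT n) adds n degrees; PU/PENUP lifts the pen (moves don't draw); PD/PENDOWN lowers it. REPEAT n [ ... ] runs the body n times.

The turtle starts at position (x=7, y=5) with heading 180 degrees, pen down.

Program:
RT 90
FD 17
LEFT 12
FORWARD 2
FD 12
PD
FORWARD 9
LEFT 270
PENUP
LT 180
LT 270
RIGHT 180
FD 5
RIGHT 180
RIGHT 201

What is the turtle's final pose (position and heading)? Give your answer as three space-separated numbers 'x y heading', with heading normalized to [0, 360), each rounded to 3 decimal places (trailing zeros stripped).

Executing turtle program step by step:
Start: pos=(7,5), heading=180, pen down
RT 90: heading 180 -> 90
FD 17: (7,5) -> (7,22) [heading=90, draw]
LT 12: heading 90 -> 102
FD 2: (7,22) -> (6.584,23.956) [heading=102, draw]
FD 12: (6.584,23.956) -> (4.089,35.694) [heading=102, draw]
PD: pen down
FD 9: (4.089,35.694) -> (2.218,44.497) [heading=102, draw]
LT 270: heading 102 -> 12
PU: pen up
LT 180: heading 12 -> 192
LT 270: heading 192 -> 102
RT 180: heading 102 -> 282
FD 5: (2.218,44.497) -> (3.258,39.607) [heading=282, move]
RT 180: heading 282 -> 102
RT 201: heading 102 -> 261
Final: pos=(3.258,39.607), heading=261, 4 segment(s) drawn

Answer: 3.258 39.607 261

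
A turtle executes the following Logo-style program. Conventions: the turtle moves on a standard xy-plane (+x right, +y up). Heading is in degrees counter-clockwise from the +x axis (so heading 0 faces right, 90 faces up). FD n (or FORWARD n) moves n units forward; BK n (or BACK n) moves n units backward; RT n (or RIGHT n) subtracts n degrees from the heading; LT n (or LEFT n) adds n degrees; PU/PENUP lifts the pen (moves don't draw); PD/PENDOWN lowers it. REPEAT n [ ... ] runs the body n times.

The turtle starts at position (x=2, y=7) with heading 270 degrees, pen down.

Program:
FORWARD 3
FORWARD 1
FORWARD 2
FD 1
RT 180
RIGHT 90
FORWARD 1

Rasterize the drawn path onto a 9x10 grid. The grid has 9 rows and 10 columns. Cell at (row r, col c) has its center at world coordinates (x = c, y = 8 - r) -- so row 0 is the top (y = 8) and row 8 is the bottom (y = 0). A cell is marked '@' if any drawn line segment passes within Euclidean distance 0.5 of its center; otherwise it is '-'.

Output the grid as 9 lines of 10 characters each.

Segment 0: (2,7) -> (2,4)
Segment 1: (2,4) -> (2,3)
Segment 2: (2,3) -> (2,1)
Segment 3: (2,1) -> (2,0)
Segment 4: (2,0) -> (3,0)

Answer: ----------
--@-------
--@-------
--@-------
--@-------
--@-------
--@-------
--@-------
--@@------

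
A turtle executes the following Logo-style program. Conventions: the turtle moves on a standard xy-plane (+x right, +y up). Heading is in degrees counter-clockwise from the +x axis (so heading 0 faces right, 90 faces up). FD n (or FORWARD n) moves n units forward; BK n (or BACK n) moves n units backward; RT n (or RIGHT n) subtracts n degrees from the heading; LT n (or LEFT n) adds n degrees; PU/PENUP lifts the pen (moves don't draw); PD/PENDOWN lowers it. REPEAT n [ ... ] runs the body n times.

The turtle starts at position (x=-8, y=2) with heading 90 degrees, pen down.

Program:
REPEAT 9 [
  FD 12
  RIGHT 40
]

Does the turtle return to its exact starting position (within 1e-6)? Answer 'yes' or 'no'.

Answer: yes

Derivation:
Executing turtle program step by step:
Start: pos=(-8,2), heading=90, pen down
REPEAT 9 [
  -- iteration 1/9 --
  FD 12: (-8,2) -> (-8,14) [heading=90, draw]
  RT 40: heading 90 -> 50
  -- iteration 2/9 --
  FD 12: (-8,14) -> (-0.287,23.193) [heading=50, draw]
  RT 40: heading 50 -> 10
  -- iteration 3/9 --
  FD 12: (-0.287,23.193) -> (11.531,25.276) [heading=10, draw]
  RT 40: heading 10 -> 330
  -- iteration 4/9 --
  FD 12: (11.531,25.276) -> (21.923,19.276) [heading=330, draw]
  RT 40: heading 330 -> 290
  -- iteration 5/9 --
  FD 12: (21.923,19.276) -> (26.028,8) [heading=290, draw]
  RT 40: heading 290 -> 250
  -- iteration 6/9 --
  FD 12: (26.028,8) -> (21.923,-3.276) [heading=250, draw]
  RT 40: heading 250 -> 210
  -- iteration 7/9 --
  FD 12: (21.923,-3.276) -> (11.531,-9.276) [heading=210, draw]
  RT 40: heading 210 -> 170
  -- iteration 8/9 --
  FD 12: (11.531,-9.276) -> (-0.287,-7.193) [heading=170, draw]
  RT 40: heading 170 -> 130
  -- iteration 9/9 --
  FD 12: (-0.287,-7.193) -> (-8,2) [heading=130, draw]
  RT 40: heading 130 -> 90
]
Final: pos=(-8,2), heading=90, 9 segment(s) drawn

Start position: (-8, 2)
Final position: (-8, 2)
Distance = 0; < 1e-6 -> CLOSED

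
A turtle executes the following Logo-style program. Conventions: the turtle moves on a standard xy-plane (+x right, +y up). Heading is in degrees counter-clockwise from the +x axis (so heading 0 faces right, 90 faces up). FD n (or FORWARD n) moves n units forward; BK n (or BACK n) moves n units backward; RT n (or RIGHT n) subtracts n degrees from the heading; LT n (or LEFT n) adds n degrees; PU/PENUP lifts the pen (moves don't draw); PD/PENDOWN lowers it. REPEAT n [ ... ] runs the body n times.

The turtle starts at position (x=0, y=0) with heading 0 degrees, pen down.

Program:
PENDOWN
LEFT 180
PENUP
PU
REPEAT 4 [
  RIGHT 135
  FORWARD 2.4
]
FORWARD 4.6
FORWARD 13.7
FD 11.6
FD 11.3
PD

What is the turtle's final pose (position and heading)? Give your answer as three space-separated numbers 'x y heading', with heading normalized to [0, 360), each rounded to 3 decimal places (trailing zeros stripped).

Executing turtle program step by step:
Start: pos=(0,0), heading=0, pen down
PD: pen down
LT 180: heading 0 -> 180
PU: pen up
PU: pen up
REPEAT 4 [
  -- iteration 1/4 --
  RT 135: heading 180 -> 45
  FD 2.4: (0,0) -> (1.697,1.697) [heading=45, move]
  -- iteration 2/4 --
  RT 135: heading 45 -> 270
  FD 2.4: (1.697,1.697) -> (1.697,-0.703) [heading=270, move]
  -- iteration 3/4 --
  RT 135: heading 270 -> 135
  FD 2.4: (1.697,-0.703) -> (0,0.994) [heading=135, move]
  -- iteration 4/4 --
  RT 135: heading 135 -> 0
  FD 2.4: (0,0.994) -> (2.4,0.994) [heading=0, move]
]
FD 4.6: (2.4,0.994) -> (7,0.994) [heading=0, move]
FD 13.7: (7,0.994) -> (20.7,0.994) [heading=0, move]
FD 11.6: (20.7,0.994) -> (32.3,0.994) [heading=0, move]
FD 11.3: (32.3,0.994) -> (43.6,0.994) [heading=0, move]
PD: pen down
Final: pos=(43.6,0.994), heading=0, 0 segment(s) drawn

Answer: 43.6 0.994 0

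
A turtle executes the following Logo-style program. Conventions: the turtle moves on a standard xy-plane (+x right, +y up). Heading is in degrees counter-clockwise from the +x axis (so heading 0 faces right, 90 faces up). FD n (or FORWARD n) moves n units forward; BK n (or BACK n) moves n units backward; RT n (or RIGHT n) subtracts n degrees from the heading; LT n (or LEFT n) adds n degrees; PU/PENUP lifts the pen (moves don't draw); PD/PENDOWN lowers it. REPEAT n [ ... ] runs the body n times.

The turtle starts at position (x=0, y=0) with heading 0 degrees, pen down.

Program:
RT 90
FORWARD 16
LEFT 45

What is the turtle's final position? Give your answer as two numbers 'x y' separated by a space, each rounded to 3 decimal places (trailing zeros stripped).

Executing turtle program step by step:
Start: pos=(0,0), heading=0, pen down
RT 90: heading 0 -> 270
FD 16: (0,0) -> (0,-16) [heading=270, draw]
LT 45: heading 270 -> 315
Final: pos=(0,-16), heading=315, 1 segment(s) drawn

Answer: 0 -16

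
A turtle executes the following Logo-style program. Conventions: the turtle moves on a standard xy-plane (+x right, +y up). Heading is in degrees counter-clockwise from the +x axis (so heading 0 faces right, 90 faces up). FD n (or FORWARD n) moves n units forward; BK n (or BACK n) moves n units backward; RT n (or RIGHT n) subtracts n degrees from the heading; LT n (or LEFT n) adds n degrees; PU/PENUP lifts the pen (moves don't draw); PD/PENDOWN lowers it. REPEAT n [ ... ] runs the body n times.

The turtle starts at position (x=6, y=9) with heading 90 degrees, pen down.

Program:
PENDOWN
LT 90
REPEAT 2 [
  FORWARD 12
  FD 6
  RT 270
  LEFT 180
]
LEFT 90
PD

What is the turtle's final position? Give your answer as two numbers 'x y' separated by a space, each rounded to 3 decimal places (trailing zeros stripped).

Answer: -12 27

Derivation:
Executing turtle program step by step:
Start: pos=(6,9), heading=90, pen down
PD: pen down
LT 90: heading 90 -> 180
REPEAT 2 [
  -- iteration 1/2 --
  FD 12: (6,9) -> (-6,9) [heading=180, draw]
  FD 6: (-6,9) -> (-12,9) [heading=180, draw]
  RT 270: heading 180 -> 270
  LT 180: heading 270 -> 90
  -- iteration 2/2 --
  FD 12: (-12,9) -> (-12,21) [heading=90, draw]
  FD 6: (-12,21) -> (-12,27) [heading=90, draw]
  RT 270: heading 90 -> 180
  LT 180: heading 180 -> 0
]
LT 90: heading 0 -> 90
PD: pen down
Final: pos=(-12,27), heading=90, 4 segment(s) drawn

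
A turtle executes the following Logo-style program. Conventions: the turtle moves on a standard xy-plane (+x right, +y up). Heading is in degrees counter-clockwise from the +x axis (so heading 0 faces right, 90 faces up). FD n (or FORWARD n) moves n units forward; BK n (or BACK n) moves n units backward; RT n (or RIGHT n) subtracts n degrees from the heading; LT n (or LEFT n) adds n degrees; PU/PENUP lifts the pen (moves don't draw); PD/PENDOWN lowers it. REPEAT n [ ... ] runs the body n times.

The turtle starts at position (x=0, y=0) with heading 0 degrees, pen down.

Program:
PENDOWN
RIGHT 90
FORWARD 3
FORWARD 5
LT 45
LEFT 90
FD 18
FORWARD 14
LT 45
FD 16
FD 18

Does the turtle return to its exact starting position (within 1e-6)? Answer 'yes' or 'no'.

Answer: no

Derivation:
Executing turtle program step by step:
Start: pos=(0,0), heading=0, pen down
PD: pen down
RT 90: heading 0 -> 270
FD 3: (0,0) -> (0,-3) [heading=270, draw]
FD 5: (0,-3) -> (0,-8) [heading=270, draw]
LT 45: heading 270 -> 315
LT 90: heading 315 -> 45
FD 18: (0,-8) -> (12.728,4.728) [heading=45, draw]
FD 14: (12.728,4.728) -> (22.627,14.627) [heading=45, draw]
LT 45: heading 45 -> 90
FD 16: (22.627,14.627) -> (22.627,30.627) [heading=90, draw]
FD 18: (22.627,30.627) -> (22.627,48.627) [heading=90, draw]
Final: pos=(22.627,48.627), heading=90, 6 segment(s) drawn

Start position: (0, 0)
Final position: (22.627, 48.627)
Distance = 53.634; >= 1e-6 -> NOT closed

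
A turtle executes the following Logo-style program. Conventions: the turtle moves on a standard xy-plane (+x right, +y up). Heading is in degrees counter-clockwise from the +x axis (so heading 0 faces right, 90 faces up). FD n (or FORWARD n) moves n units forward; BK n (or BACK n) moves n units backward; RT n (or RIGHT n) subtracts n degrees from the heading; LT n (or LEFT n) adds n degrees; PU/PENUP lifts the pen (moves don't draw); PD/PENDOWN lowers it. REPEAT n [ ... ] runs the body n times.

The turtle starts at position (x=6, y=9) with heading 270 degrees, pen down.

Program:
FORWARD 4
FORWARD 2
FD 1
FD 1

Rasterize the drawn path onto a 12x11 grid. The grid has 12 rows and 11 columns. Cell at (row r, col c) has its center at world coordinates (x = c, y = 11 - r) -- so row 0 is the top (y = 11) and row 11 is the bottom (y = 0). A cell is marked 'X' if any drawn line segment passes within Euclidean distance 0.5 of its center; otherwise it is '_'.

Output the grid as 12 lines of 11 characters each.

Answer: ___________
___________
______X____
______X____
______X____
______X____
______X____
______X____
______X____
______X____
______X____
___________

Derivation:
Segment 0: (6,9) -> (6,5)
Segment 1: (6,5) -> (6,3)
Segment 2: (6,3) -> (6,2)
Segment 3: (6,2) -> (6,1)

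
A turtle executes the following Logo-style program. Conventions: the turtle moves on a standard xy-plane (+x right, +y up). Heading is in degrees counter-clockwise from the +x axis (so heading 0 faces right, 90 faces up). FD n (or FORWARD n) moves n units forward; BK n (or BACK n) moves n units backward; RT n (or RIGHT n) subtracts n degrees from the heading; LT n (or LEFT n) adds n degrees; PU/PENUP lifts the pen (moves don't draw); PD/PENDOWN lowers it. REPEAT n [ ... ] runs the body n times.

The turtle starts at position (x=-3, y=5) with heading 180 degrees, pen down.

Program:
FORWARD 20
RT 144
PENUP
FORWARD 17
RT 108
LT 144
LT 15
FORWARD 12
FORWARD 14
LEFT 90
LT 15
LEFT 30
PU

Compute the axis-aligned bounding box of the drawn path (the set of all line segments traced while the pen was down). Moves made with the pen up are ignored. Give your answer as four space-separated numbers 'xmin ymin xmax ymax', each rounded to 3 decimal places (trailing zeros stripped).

Answer: -23 5 -3 5

Derivation:
Executing turtle program step by step:
Start: pos=(-3,5), heading=180, pen down
FD 20: (-3,5) -> (-23,5) [heading=180, draw]
RT 144: heading 180 -> 36
PU: pen up
FD 17: (-23,5) -> (-9.247,14.992) [heading=36, move]
RT 108: heading 36 -> 288
LT 144: heading 288 -> 72
LT 15: heading 72 -> 87
FD 12: (-9.247,14.992) -> (-8.619,26.976) [heading=87, move]
FD 14: (-8.619,26.976) -> (-7.886,40.957) [heading=87, move]
LT 90: heading 87 -> 177
LT 15: heading 177 -> 192
LT 30: heading 192 -> 222
PU: pen up
Final: pos=(-7.886,40.957), heading=222, 1 segment(s) drawn

Segment endpoints: x in {-23, -3}, y in {5, 5}
xmin=-23, ymin=5, xmax=-3, ymax=5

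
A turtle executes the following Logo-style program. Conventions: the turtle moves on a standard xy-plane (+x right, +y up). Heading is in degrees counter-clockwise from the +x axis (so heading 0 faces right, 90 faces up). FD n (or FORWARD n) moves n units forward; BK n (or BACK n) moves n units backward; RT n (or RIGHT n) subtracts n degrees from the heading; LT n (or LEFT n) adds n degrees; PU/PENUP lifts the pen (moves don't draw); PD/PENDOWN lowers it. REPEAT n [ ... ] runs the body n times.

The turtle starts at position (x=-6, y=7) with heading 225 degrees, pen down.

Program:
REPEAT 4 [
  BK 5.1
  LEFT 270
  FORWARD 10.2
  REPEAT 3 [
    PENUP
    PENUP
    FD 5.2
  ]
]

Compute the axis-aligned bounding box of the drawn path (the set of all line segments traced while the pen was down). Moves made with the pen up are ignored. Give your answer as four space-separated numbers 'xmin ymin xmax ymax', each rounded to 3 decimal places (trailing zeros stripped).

Answer: -9.606 7 -2.394 17.819

Derivation:
Executing turtle program step by step:
Start: pos=(-6,7), heading=225, pen down
REPEAT 4 [
  -- iteration 1/4 --
  BK 5.1: (-6,7) -> (-2.394,10.606) [heading=225, draw]
  LT 270: heading 225 -> 135
  FD 10.2: (-2.394,10.606) -> (-9.606,17.819) [heading=135, draw]
  REPEAT 3 [
    -- iteration 1/3 --
    PU: pen up
    PU: pen up
    FD 5.2: (-9.606,17.819) -> (-13.283,21.496) [heading=135, move]
    -- iteration 2/3 --
    PU: pen up
    PU: pen up
    FD 5.2: (-13.283,21.496) -> (-16.96,25.173) [heading=135, move]
    -- iteration 3/3 --
    PU: pen up
    PU: pen up
    FD 5.2: (-16.96,25.173) -> (-20.637,28.85) [heading=135, move]
  ]
  -- iteration 2/4 --
  BK 5.1: (-20.637,28.85) -> (-17.031,25.243) [heading=135, move]
  LT 270: heading 135 -> 45
  FD 10.2: (-17.031,25.243) -> (-9.818,32.456) [heading=45, move]
  REPEAT 3 [
    -- iteration 1/3 --
    PU: pen up
    PU: pen up
    FD 5.2: (-9.818,32.456) -> (-6.141,36.133) [heading=45, move]
    -- iteration 2/3 --
    PU: pen up
    PU: pen up
    FD 5.2: (-6.141,36.133) -> (-2.464,39.81) [heading=45, move]
    -- iteration 3/3 --
    PU: pen up
    PU: pen up
    FD 5.2: (-2.464,39.81) -> (1.212,43.487) [heading=45, move]
  ]
  -- iteration 3/4 --
  BK 5.1: (1.212,43.487) -> (-2.394,39.88) [heading=45, move]
  LT 270: heading 45 -> 315
  FD 10.2: (-2.394,39.88) -> (4.819,32.668) [heading=315, move]
  REPEAT 3 [
    -- iteration 1/3 --
    PU: pen up
    PU: pen up
    FD 5.2: (4.819,32.668) -> (8.496,28.991) [heading=315, move]
    -- iteration 2/3 --
    PU: pen up
    PU: pen up
    FD 5.2: (8.496,28.991) -> (12.173,25.314) [heading=315, move]
    -- iteration 3/3 --
    PU: pen up
    PU: pen up
    FD 5.2: (12.173,25.314) -> (15.85,21.637) [heading=315, move]
  ]
  -- iteration 4/4 --
  BK 5.1: (15.85,21.637) -> (12.243,25.243) [heading=315, move]
  LT 270: heading 315 -> 225
  FD 10.2: (12.243,25.243) -> (5.031,18.031) [heading=225, move]
  REPEAT 3 [
    -- iteration 1/3 --
    PU: pen up
    PU: pen up
    FD 5.2: (5.031,18.031) -> (1.354,14.354) [heading=225, move]
    -- iteration 2/3 --
    PU: pen up
    PU: pen up
    FD 5.2: (1.354,14.354) -> (-2.323,10.677) [heading=225, move]
    -- iteration 3/3 --
    PU: pen up
    PU: pen up
    FD 5.2: (-2.323,10.677) -> (-6,7) [heading=225, move]
  ]
]
Final: pos=(-6,7), heading=225, 2 segment(s) drawn

Segment endpoints: x in {-9.606, -6, -2.394}, y in {7, 10.606, 17.819}
xmin=-9.606, ymin=7, xmax=-2.394, ymax=17.819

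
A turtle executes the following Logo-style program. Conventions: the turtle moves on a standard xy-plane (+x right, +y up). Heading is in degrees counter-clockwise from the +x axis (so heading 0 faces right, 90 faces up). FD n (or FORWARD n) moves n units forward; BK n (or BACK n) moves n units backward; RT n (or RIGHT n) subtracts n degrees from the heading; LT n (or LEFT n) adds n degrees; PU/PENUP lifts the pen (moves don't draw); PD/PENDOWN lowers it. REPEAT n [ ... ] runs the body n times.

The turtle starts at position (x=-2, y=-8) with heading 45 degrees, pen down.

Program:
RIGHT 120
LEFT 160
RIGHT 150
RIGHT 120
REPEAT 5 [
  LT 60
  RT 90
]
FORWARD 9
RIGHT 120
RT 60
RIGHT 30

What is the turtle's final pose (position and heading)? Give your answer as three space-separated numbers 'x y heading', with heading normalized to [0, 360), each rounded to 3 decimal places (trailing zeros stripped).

Answer: 6.157 -4.196 175

Derivation:
Executing turtle program step by step:
Start: pos=(-2,-8), heading=45, pen down
RT 120: heading 45 -> 285
LT 160: heading 285 -> 85
RT 150: heading 85 -> 295
RT 120: heading 295 -> 175
REPEAT 5 [
  -- iteration 1/5 --
  LT 60: heading 175 -> 235
  RT 90: heading 235 -> 145
  -- iteration 2/5 --
  LT 60: heading 145 -> 205
  RT 90: heading 205 -> 115
  -- iteration 3/5 --
  LT 60: heading 115 -> 175
  RT 90: heading 175 -> 85
  -- iteration 4/5 --
  LT 60: heading 85 -> 145
  RT 90: heading 145 -> 55
  -- iteration 5/5 --
  LT 60: heading 55 -> 115
  RT 90: heading 115 -> 25
]
FD 9: (-2,-8) -> (6.157,-4.196) [heading=25, draw]
RT 120: heading 25 -> 265
RT 60: heading 265 -> 205
RT 30: heading 205 -> 175
Final: pos=(6.157,-4.196), heading=175, 1 segment(s) drawn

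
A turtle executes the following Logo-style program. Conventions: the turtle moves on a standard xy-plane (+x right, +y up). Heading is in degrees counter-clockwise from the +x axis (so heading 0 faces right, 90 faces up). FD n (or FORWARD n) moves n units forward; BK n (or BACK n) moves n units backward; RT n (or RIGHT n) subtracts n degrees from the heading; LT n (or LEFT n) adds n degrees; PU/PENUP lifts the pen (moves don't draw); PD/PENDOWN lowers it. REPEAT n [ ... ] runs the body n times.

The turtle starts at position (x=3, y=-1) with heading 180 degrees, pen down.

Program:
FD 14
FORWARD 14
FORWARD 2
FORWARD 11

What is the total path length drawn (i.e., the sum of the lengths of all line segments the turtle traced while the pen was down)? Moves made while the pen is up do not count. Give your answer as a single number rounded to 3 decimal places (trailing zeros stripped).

Executing turtle program step by step:
Start: pos=(3,-1), heading=180, pen down
FD 14: (3,-1) -> (-11,-1) [heading=180, draw]
FD 14: (-11,-1) -> (-25,-1) [heading=180, draw]
FD 2: (-25,-1) -> (-27,-1) [heading=180, draw]
FD 11: (-27,-1) -> (-38,-1) [heading=180, draw]
Final: pos=(-38,-1), heading=180, 4 segment(s) drawn

Segment lengths:
  seg 1: (3,-1) -> (-11,-1), length = 14
  seg 2: (-11,-1) -> (-25,-1), length = 14
  seg 3: (-25,-1) -> (-27,-1), length = 2
  seg 4: (-27,-1) -> (-38,-1), length = 11
Total = 41

Answer: 41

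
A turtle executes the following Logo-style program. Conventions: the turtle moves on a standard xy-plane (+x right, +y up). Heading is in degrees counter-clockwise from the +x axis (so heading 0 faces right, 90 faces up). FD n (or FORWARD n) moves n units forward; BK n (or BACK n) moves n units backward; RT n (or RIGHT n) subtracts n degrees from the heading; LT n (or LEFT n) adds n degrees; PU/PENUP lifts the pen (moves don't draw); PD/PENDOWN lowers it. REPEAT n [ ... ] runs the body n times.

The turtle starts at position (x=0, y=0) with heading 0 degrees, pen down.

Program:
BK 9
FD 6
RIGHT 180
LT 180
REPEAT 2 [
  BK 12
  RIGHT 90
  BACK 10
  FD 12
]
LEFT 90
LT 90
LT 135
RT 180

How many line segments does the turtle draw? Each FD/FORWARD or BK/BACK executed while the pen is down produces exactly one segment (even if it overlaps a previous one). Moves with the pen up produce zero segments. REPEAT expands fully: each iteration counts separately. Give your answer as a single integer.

Answer: 8

Derivation:
Executing turtle program step by step:
Start: pos=(0,0), heading=0, pen down
BK 9: (0,0) -> (-9,0) [heading=0, draw]
FD 6: (-9,0) -> (-3,0) [heading=0, draw]
RT 180: heading 0 -> 180
LT 180: heading 180 -> 0
REPEAT 2 [
  -- iteration 1/2 --
  BK 12: (-3,0) -> (-15,0) [heading=0, draw]
  RT 90: heading 0 -> 270
  BK 10: (-15,0) -> (-15,10) [heading=270, draw]
  FD 12: (-15,10) -> (-15,-2) [heading=270, draw]
  -- iteration 2/2 --
  BK 12: (-15,-2) -> (-15,10) [heading=270, draw]
  RT 90: heading 270 -> 180
  BK 10: (-15,10) -> (-5,10) [heading=180, draw]
  FD 12: (-5,10) -> (-17,10) [heading=180, draw]
]
LT 90: heading 180 -> 270
LT 90: heading 270 -> 0
LT 135: heading 0 -> 135
RT 180: heading 135 -> 315
Final: pos=(-17,10), heading=315, 8 segment(s) drawn
Segments drawn: 8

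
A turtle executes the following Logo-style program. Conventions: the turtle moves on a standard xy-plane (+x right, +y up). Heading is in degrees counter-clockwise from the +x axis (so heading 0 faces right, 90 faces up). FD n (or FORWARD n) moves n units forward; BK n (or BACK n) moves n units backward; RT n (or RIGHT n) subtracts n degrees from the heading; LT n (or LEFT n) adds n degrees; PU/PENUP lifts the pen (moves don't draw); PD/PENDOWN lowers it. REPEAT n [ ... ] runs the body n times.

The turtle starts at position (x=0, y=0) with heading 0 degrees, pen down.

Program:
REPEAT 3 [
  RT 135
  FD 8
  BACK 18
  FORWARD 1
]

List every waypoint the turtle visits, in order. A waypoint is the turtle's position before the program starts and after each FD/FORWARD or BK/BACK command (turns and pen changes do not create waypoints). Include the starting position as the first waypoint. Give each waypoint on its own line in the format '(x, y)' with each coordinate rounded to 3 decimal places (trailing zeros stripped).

Executing turtle program step by step:
Start: pos=(0,0), heading=0, pen down
REPEAT 3 [
  -- iteration 1/3 --
  RT 135: heading 0 -> 225
  FD 8: (0,0) -> (-5.657,-5.657) [heading=225, draw]
  BK 18: (-5.657,-5.657) -> (7.071,7.071) [heading=225, draw]
  FD 1: (7.071,7.071) -> (6.364,6.364) [heading=225, draw]
  -- iteration 2/3 --
  RT 135: heading 225 -> 90
  FD 8: (6.364,6.364) -> (6.364,14.364) [heading=90, draw]
  BK 18: (6.364,14.364) -> (6.364,-3.636) [heading=90, draw]
  FD 1: (6.364,-3.636) -> (6.364,-2.636) [heading=90, draw]
  -- iteration 3/3 --
  RT 135: heading 90 -> 315
  FD 8: (6.364,-2.636) -> (12.021,-8.293) [heading=315, draw]
  BK 18: (12.021,-8.293) -> (-0.707,4.435) [heading=315, draw]
  FD 1: (-0.707,4.435) -> (0,3.728) [heading=315, draw]
]
Final: pos=(0,3.728), heading=315, 9 segment(s) drawn
Waypoints (10 total):
(0, 0)
(-5.657, -5.657)
(7.071, 7.071)
(6.364, 6.364)
(6.364, 14.364)
(6.364, -3.636)
(6.364, -2.636)
(12.021, -8.293)
(-0.707, 4.435)
(0, 3.728)

Answer: (0, 0)
(-5.657, -5.657)
(7.071, 7.071)
(6.364, 6.364)
(6.364, 14.364)
(6.364, -3.636)
(6.364, -2.636)
(12.021, -8.293)
(-0.707, 4.435)
(0, 3.728)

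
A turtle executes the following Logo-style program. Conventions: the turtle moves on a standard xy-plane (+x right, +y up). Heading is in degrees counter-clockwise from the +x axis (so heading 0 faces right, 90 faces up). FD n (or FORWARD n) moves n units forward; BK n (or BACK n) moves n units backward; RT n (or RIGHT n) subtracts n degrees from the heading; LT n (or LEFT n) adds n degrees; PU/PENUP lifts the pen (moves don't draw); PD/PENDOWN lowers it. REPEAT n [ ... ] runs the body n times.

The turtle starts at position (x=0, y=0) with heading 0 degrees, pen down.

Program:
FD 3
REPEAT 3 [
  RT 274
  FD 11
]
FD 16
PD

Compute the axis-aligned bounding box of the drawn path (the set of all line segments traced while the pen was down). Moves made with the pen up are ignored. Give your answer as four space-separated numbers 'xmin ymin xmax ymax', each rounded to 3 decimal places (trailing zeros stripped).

Answer: -12.739 -13.906 3.767 12.504

Derivation:
Executing turtle program step by step:
Start: pos=(0,0), heading=0, pen down
FD 3: (0,0) -> (3,0) [heading=0, draw]
REPEAT 3 [
  -- iteration 1/3 --
  RT 274: heading 0 -> 86
  FD 11: (3,0) -> (3.767,10.973) [heading=86, draw]
  -- iteration 2/3 --
  RT 274: heading 86 -> 172
  FD 11: (3.767,10.973) -> (-7.126,12.504) [heading=172, draw]
  -- iteration 3/3 --
  RT 274: heading 172 -> 258
  FD 11: (-7.126,12.504) -> (-9.413,1.744) [heading=258, draw]
]
FD 16: (-9.413,1.744) -> (-12.739,-13.906) [heading=258, draw]
PD: pen down
Final: pos=(-12.739,-13.906), heading=258, 5 segment(s) drawn

Segment endpoints: x in {-12.739, -9.413, -7.126, 0, 3, 3.767}, y in {-13.906, 0, 1.744, 10.973, 12.504}
xmin=-12.739, ymin=-13.906, xmax=3.767, ymax=12.504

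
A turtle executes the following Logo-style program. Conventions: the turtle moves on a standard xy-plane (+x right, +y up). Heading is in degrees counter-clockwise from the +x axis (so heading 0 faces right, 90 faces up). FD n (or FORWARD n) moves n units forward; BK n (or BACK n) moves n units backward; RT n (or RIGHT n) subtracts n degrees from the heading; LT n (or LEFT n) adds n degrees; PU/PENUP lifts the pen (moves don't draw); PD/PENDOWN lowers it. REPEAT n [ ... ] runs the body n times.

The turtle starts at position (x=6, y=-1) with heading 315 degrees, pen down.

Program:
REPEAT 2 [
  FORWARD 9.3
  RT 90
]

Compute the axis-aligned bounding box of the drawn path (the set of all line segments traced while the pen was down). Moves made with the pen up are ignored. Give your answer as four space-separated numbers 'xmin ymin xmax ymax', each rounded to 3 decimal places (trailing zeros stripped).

Answer: 6 -14.152 12.576 -1

Derivation:
Executing turtle program step by step:
Start: pos=(6,-1), heading=315, pen down
REPEAT 2 [
  -- iteration 1/2 --
  FD 9.3: (6,-1) -> (12.576,-7.576) [heading=315, draw]
  RT 90: heading 315 -> 225
  -- iteration 2/2 --
  FD 9.3: (12.576,-7.576) -> (6,-14.152) [heading=225, draw]
  RT 90: heading 225 -> 135
]
Final: pos=(6,-14.152), heading=135, 2 segment(s) drawn

Segment endpoints: x in {6, 6, 12.576}, y in {-14.152, -7.576, -1}
xmin=6, ymin=-14.152, xmax=12.576, ymax=-1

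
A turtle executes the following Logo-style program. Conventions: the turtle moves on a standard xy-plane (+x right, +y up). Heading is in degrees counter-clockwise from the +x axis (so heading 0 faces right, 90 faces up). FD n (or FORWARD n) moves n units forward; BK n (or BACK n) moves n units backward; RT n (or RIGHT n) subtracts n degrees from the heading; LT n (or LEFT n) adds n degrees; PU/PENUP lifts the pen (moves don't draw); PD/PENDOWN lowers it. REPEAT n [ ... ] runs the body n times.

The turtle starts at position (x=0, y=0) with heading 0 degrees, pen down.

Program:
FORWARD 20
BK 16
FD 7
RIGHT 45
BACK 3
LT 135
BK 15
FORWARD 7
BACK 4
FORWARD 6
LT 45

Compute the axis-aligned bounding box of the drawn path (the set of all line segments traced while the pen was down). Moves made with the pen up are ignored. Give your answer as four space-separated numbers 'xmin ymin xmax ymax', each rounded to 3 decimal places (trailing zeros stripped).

Executing turtle program step by step:
Start: pos=(0,0), heading=0, pen down
FD 20: (0,0) -> (20,0) [heading=0, draw]
BK 16: (20,0) -> (4,0) [heading=0, draw]
FD 7: (4,0) -> (11,0) [heading=0, draw]
RT 45: heading 0 -> 315
BK 3: (11,0) -> (8.879,2.121) [heading=315, draw]
LT 135: heading 315 -> 90
BK 15: (8.879,2.121) -> (8.879,-12.879) [heading=90, draw]
FD 7: (8.879,-12.879) -> (8.879,-5.879) [heading=90, draw]
BK 4: (8.879,-5.879) -> (8.879,-9.879) [heading=90, draw]
FD 6: (8.879,-9.879) -> (8.879,-3.879) [heading=90, draw]
LT 45: heading 90 -> 135
Final: pos=(8.879,-3.879), heading=135, 8 segment(s) drawn

Segment endpoints: x in {0, 4, 8.879, 8.879, 11, 20}, y in {-12.879, -9.879, -5.879, -3.879, 0, 2.121}
xmin=0, ymin=-12.879, xmax=20, ymax=2.121

Answer: 0 -12.879 20 2.121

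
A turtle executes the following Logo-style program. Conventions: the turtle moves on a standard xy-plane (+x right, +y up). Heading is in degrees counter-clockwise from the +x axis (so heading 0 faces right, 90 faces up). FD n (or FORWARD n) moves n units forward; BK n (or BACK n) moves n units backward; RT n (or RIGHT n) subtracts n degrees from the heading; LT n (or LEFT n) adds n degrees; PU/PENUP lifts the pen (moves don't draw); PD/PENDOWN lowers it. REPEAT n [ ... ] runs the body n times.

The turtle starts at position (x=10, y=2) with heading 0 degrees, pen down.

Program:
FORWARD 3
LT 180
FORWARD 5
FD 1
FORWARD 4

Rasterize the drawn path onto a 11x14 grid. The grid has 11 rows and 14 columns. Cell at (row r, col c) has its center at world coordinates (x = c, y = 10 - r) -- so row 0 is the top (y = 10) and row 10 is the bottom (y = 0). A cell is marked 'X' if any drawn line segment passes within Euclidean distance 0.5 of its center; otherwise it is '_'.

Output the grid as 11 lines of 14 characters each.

Answer: ______________
______________
______________
______________
______________
______________
______________
______________
___XXXXXXXXXXX
______________
______________

Derivation:
Segment 0: (10,2) -> (13,2)
Segment 1: (13,2) -> (8,2)
Segment 2: (8,2) -> (7,2)
Segment 3: (7,2) -> (3,2)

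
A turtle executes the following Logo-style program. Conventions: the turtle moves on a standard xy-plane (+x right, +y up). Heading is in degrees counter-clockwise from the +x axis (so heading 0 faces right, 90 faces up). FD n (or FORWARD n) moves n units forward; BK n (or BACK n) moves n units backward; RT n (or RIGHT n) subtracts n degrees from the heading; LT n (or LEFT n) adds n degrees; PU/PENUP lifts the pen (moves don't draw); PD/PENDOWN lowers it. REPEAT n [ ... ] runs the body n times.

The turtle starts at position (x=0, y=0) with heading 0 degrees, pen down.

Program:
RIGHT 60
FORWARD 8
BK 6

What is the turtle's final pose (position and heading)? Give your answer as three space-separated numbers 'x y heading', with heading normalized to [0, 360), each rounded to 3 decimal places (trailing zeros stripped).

Executing turtle program step by step:
Start: pos=(0,0), heading=0, pen down
RT 60: heading 0 -> 300
FD 8: (0,0) -> (4,-6.928) [heading=300, draw]
BK 6: (4,-6.928) -> (1,-1.732) [heading=300, draw]
Final: pos=(1,-1.732), heading=300, 2 segment(s) drawn

Answer: 1 -1.732 300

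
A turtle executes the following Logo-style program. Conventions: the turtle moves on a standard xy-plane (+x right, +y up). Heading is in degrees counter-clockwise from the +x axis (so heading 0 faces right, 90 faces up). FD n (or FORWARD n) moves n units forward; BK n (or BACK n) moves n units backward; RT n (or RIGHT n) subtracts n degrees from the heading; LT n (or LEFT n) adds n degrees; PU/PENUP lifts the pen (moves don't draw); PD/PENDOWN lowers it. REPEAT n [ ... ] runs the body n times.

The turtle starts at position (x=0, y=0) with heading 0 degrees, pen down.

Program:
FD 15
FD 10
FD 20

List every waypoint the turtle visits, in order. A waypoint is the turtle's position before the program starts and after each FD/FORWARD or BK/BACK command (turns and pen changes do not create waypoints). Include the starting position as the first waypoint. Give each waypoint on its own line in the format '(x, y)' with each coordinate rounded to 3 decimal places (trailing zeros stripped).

Executing turtle program step by step:
Start: pos=(0,0), heading=0, pen down
FD 15: (0,0) -> (15,0) [heading=0, draw]
FD 10: (15,0) -> (25,0) [heading=0, draw]
FD 20: (25,0) -> (45,0) [heading=0, draw]
Final: pos=(45,0), heading=0, 3 segment(s) drawn
Waypoints (4 total):
(0, 0)
(15, 0)
(25, 0)
(45, 0)

Answer: (0, 0)
(15, 0)
(25, 0)
(45, 0)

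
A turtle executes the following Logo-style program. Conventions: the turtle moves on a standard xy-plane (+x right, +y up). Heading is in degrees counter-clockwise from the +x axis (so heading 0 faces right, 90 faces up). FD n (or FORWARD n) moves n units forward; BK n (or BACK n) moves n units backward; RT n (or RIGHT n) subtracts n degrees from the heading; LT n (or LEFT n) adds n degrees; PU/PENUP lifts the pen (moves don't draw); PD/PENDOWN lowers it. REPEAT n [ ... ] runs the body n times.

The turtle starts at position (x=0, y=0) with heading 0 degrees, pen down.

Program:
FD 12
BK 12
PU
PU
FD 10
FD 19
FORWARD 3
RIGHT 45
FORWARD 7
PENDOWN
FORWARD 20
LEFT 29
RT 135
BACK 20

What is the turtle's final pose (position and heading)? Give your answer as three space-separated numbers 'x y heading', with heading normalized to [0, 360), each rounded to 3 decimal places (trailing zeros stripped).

Executing turtle program step by step:
Start: pos=(0,0), heading=0, pen down
FD 12: (0,0) -> (12,0) [heading=0, draw]
BK 12: (12,0) -> (0,0) [heading=0, draw]
PU: pen up
PU: pen up
FD 10: (0,0) -> (10,0) [heading=0, move]
FD 19: (10,0) -> (29,0) [heading=0, move]
FD 3: (29,0) -> (32,0) [heading=0, move]
RT 45: heading 0 -> 315
FD 7: (32,0) -> (36.95,-4.95) [heading=315, move]
PD: pen down
FD 20: (36.95,-4.95) -> (51.092,-19.092) [heading=315, draw]
LT 29: heading 315 -> 344
RT 135: heading 344 -> 209
BK 20: (51.092,-19.092) -> (68.584,-9.396) [heading=209, draw]
Final: pos=(68.584,-9.396), heading=209, 4 segment(s) drawn

Answer: 68.584 -9.396 209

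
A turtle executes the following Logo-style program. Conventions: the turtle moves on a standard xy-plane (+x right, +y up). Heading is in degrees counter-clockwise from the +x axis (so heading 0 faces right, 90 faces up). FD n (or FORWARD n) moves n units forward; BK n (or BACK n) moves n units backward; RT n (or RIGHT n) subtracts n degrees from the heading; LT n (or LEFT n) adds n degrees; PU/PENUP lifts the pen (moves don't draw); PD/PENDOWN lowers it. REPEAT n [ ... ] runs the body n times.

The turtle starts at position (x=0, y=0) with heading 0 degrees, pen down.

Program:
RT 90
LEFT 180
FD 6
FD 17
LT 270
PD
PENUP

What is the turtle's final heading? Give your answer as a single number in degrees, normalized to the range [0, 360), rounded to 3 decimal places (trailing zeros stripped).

Executing turtle program step by step:
Start: pos=(0,0), heading=0, pen down
RT 90: heading 0 -> 270
LT 180: heading 270 -> 90
FD 6: (0,0) -> (0,6) [heading=90, draw]
FD 17: (0,6) -> (0,23) [heading=90, draw]
LT 270: heading 90 -> 0
PD: pen down
PU: pen up
Final: pos=(0,23), heading=0, 2 segment(s) drawn

Answer: 0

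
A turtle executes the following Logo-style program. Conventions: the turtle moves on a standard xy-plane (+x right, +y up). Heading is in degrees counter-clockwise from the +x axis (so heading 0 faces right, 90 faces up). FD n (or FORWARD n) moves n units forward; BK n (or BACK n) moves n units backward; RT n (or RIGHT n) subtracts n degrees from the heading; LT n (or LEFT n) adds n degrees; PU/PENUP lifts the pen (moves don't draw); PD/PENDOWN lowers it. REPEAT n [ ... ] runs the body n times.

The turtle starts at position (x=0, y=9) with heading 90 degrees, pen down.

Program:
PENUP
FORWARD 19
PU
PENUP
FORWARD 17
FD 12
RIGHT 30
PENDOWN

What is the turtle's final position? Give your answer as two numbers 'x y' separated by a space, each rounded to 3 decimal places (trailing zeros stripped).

Executing turtle program step by step:
Start: pos=(0,9), heading=90, pen down
PU: pen up
FD 19: (0,9) -> (0,28) [heading=90, move]
PU: pen up
PU: pen up
FD 17: (0,28) -> (0,45) [heading=90, move]
FD 12: (0,45) -> (0,57) [heading=90, move]
RT 30: heading 90 -> 60
PD: pen down
Final: pos=(0,57), heading=60, 0 segment(s) drawn

Answer: 0 57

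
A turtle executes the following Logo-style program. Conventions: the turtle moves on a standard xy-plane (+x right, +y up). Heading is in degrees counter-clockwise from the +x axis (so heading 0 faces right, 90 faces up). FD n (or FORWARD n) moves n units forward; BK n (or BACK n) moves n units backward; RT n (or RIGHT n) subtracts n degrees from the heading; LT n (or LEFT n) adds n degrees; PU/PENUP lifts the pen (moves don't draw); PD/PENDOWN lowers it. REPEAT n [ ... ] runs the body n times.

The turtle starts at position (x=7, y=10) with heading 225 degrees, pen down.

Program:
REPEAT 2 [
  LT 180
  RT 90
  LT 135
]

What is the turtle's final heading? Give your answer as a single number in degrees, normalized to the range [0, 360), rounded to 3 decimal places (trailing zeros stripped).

Executing turtle program step by step:
Start: pos=(7,10), heading=225, pen down
REPEAT 2 [
  -- iteration 1/2 --
  LT 180: heading 225 -> 45
  RT 90: heading 45 -> 315
  LT 135: heading 315 -> 90
  -- iteration 2/2 --
  LT 180: heading 90 -> 270
  RT 90: heading 270 -> 180
  LT 135: heading 180 -> 315
]
Final: pos=(7,10), heading=315, 0 segment(s) drawn

Answer: 315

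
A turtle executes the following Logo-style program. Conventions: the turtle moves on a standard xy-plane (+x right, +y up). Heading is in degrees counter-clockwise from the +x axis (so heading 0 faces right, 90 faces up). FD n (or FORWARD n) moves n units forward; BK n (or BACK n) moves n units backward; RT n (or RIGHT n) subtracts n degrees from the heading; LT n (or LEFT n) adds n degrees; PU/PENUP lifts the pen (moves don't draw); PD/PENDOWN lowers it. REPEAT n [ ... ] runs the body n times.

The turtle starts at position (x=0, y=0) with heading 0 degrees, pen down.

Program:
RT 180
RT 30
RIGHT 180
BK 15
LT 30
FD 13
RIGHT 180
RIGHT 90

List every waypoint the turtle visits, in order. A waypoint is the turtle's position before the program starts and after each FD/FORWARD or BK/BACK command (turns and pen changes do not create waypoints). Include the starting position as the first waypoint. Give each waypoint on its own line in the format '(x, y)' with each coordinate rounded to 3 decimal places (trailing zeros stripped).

Answer: (0, 0)
(-12.99, 7.5)
(0.01, 7.5)

Derivation:
Executing turtle program step by step:
Start: pos=(0,0), heading=0, pen down
RT 180: heading 0 -> 180
RT 30: heading 180 -> 150
RT 180: heading 150 -> 330
BK 15: (0,0) -> (-12.99,7.5) [heading=330, draw]
LT 30: heading 330 -> 0
FD 13: (-12.99,7.5) -> (0.01,7.5) [heading=0, draw]
RT 180: heading 0 -> 180
RT 90: heading 180 -> 90
Final: pos=(0.01,7.5), heading=90, 2 segment(s) drawn
Waypoints (3 total):
(0, 0)
(-12.99, 7.5)
(0.01, 7.5)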